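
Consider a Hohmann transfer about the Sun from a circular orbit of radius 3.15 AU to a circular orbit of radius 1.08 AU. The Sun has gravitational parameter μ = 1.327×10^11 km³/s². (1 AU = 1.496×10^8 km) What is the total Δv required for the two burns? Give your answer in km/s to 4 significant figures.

In km: r₁ = 3.15 × 1.496×10^8 = 4.7124×10^8 km; r₂ = 1.08 × 1.496×10^8 = 1.61568×10^8 km.
The Hohmann ellipse has a_t = (r₁ + r₂)/2 = 3.16404×10^8 km.
At r₁ the circular-orbit speed is v₁ = √(μ/r₁) = 16.78087 km/s.
Transfer-orbit speed at r₁ (vis-viva equation): v_a = √[μ(2/r₁ − 1/a_t)] = 11.99143 km/s.
First burn Δv₁ = |v_a − v₁| = 4.7894 km/s.
At r₂, v₂ = √(μ/r₂) = 28.6588 km/s.
Transfer-orbit speed at r₂: v_p = √[μ(2/r₂ − 1/a_t)] = 34.9750 km/s.
Second burn Δv₂ = |v₂ − v_p| = 6.3162 km/s.
Δv = Δv₁ + Δv₂ = 4.7894 + 6.3162 = 11.11 km/s.

Δv = 11.11 km/s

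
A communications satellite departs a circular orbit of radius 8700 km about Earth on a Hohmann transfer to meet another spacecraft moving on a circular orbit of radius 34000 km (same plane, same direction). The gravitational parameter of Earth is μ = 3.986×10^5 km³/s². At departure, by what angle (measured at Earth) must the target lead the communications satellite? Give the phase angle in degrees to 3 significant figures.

Transfer-ellipse semi-major axis a_t = (r₁ + r₂)/2 = (8700 + 34000)/2 = 21350 km.
The half-period of the transfer ellipse is t = π√(a_t³/μ) = 15523.1 s.
Target angular speed ω₂ = √(μ/r₂³) = 1.00705×10^-4 rad/s.
Angle swept by the target during transfer: ω₂·t = 1.56325 rad = 89.57°.
Arrival is 180° from departure on the ellipse, so φ = 180° − 89.57° = 90.4°.

φ = 90.4°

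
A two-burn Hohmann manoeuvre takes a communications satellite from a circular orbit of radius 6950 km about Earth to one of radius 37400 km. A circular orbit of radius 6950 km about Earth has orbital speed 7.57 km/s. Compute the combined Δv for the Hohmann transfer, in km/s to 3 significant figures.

From the circular-orbit relation v² = μ/r at r = 6950 km: μ = v²r = (7.57)² × 6950 = 3.98269×10^5 km³/s².
The Hohmann ellipse has a_t = (r₁ + r₂)/2 = 22175 km.
Circular speed at r₁: v₁ = √(μ/r₁) = √(3.98269×10^5/6950) = 7.570 km/s.
Transfer-orbit speed at r₁ (vis-viva equation): v_p = √[μ(2/r₁ − 1/a_t)] = 9.831 km/s.
First burn Δv₁ = |v_p − v₁| = 2.261 km/s.
At r₂, v₂ = √(μ/r₂) = 3.263 km/s.
Transfer-orbit speed at r₂: v_a = √[μ(2/r₂ − 1/a_t)] = 1.827 km/s.
Second burn Δv₂ = |v₂ − v_a| = 1.436 km/s.
Total Δv = Δv₁ + Δv₂ = 3.697 km/s.

Δv = 3.70 km/s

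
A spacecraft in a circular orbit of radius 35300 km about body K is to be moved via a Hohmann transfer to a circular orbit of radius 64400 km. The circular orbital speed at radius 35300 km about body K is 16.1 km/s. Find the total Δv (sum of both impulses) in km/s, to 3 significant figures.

From the circular-orbit relation v² = μ/r at r = 35300 km: μ = v²r = (16.1)² × 35300 = 9.15011×10^6 km³/s².
Transfer-ellipse semi-major axis a_t = (r₁ + r₂)/2 = (35300 + 64400)/2 = 49850 km.
Circular speed at r₁: v₁ = √(μ/r₁) = √(9.15011×10^6/35300) = 16.1000 km/s.
Transfer-orbit speed at r₁ (vis-viva): v_p = √[μ(2/r₁ − 1/a_t)] = 18.2994 km/s.
First burn Δv₁ = |v_p − v₁| = 2.1994 km/s.
Circular speed at r₂: v₂ = √(μ/r₂) = 11.91984 km/s.
Transfer-orbit speed at r₂: v_a = √[μ(2/r₂ − 1/a_t)] = 10.03056 km/s.
Second burn Δv₂ = |v₂ − v_a| = 1.8893 km/s.
Total Δv = Δv₁ + Δv₂ = 4.089 km/s.

Δv = 4.09 km/s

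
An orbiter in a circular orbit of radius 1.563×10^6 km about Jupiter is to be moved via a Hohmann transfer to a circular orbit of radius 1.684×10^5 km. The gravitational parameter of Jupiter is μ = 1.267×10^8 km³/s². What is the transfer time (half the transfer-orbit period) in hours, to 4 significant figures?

Semi-major axis of the transfer orbit: a_t = (1.563×10^6 + 1.684×10^5)/2 = 8.657×10^5 km.
Half the transfer-orbit period gives t = π√(a_t³/μ) = 2.2481×10^5 s.
Converting: 2.2481×10^5 s ÷ 3600 s/hour = 62.45 hours.

t = 62.45 hours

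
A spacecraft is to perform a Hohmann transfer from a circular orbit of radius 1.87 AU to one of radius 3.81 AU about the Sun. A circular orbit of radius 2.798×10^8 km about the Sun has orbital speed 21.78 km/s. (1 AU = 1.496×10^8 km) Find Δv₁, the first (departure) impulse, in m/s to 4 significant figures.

From the circular-orbit relation v² = μ/r at r = 2.798×10^8 km: μ = v²r = (21.78)² × 2.798×10^8 = 1.32728×10^11 km³/s².
In km: r₁ = 1.87 × 1.496×10^8 = 2.79752×10^8 km; r₂ = 3.81 × 1.496×10^8 = 5.69976×10^8 km.
Transfer-ellipse semi-major axis a_t = (r₁ + r₂)/2 = (2.79752×10^8 + 5.69976×10^8)/2 = 4.24864×10^8 km.
On the circular orbit at r = 2.79752×10^8 km, v_c = √(μ/r) = 21.782 km/s.
Vis-viva on the transfer ellipse at r = 2.79752×10^8 km gives v_t = √[μ(2/r − 1/a_t)] = 25.229 km/s.
Δv₁ = |v_t − v_c| = |25.229 − 21.782| = 3.447 km/s.

Δv₁ = 3447 m/s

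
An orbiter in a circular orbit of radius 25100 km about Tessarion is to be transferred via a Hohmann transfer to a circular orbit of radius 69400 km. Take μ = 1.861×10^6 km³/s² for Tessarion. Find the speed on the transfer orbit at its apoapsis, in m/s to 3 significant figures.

v = 3770 m/s

Semi-major axis of the transfer orbit: a_t = (25100 + 69400)/2 = 47250 km.
The apoapsis of the transfer ellipse is at r = 69400 km.
From the vis-viva equation, v = √[μ(2/r − 1/a_t)] = 3.774 km/s.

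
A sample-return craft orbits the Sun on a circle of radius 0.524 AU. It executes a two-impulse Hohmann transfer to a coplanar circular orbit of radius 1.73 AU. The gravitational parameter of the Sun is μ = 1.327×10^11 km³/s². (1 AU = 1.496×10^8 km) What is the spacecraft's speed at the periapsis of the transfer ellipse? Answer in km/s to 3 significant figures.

In km: r₁ = 0.524 × 1.496×10^8 = 7.83904×10^7 km; r₂ = 1.73 × 1.496×10^8 = 2.58808×10^8 km.
The Hohmann ellipse has a_t = (r₁ + r₂)/2 = 1.685992×10^8 km.
At periapsis, r = 7.83904×10^7 km.
Vis-viva: v = √[μ(2/r − 1/a_t)] = √[1.327×10^11 × (2/7.83904×10^7 − 1/1.685992×10^8)] = 50.98 km/s.

v = 51.0 km/s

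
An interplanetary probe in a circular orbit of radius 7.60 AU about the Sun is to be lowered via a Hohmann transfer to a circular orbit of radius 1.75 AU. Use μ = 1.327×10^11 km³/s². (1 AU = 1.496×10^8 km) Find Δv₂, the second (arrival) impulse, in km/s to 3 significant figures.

In km: r₁ = 7.60 × 1.496×10^8 = 1.13696×10^9 km; r₂ = 1.75 × 1.496×10^8 = 2.618×10^8 km.
The Hohmann ellipse has a_t = (r₁ + r₂)/2 = 6.9938×10^8 km.
On the circular orbit at r = 2.618×10^8 km, v_c = √(μ/r) = 22.514 km/s.
Transfer-orbit speed at the same r (vis-viva, a = a_t): v_t = √[μ(2/r − 1/a_t)] = 28.706 km/s.
Δv₂ = |v_t − v_c| = |28.706 − 22.514| = 6.192 km/s.

Δv₂ = 6.19 km/s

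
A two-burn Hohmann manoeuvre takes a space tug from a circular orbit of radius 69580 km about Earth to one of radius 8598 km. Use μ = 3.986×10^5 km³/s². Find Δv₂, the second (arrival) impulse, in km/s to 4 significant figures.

The Hohmann ellipse has a_t = (r₁ + r₂)/2 = 39089 km.
Circular speed at r = 8598 km: v_c = √(μ/r) = 6.809 km/s.
Transfer-orbit speed at the same r (vis-viva, a = a_t): v_t = √[μ(2/r − 1/a_t)] = 9.084 km/s.
Δv₂ = |v_t − v_c| = |9.084 − 6.809| = 2.275 km/s.

Δv₂ = 2.275 km/s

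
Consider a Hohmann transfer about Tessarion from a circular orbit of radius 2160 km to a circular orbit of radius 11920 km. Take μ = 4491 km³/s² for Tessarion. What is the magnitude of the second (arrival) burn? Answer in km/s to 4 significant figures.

Δv₂ = 0.2738 km/s

The Hohmann ellipse has a_t = (r₁ + r₂)/2 = 7040 km.
On the circular orbit at r = 11920 km, v_c = √(μ/r) = 0.6138 km/s.
Vis-viva on the transfer ellipse at r = 11920 km gives v_t = √[μ(2/r − 1/a_t)] = 0.3400 km/s.
Δv₂ = |v_t − v_c| = |0.3400 − 0.6138| = 0.2738 km/s.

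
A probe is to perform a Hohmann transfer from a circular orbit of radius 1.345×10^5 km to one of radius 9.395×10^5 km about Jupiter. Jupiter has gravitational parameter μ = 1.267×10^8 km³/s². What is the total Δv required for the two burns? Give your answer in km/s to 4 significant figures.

Δv = 15.71 km/s

Transfer-ellipse semi-major axis a_t = (r₁ + r₂)/2 = (1.345×10^5 + 9.395×10^5)/2 = 5.370×10^5 km.
At r₁ the circular-orbit speed is v₁ = √(μ/r₁) = 30.69214 km/s.
Transfer-orbit speed at r₁ (v² = μ(2/r − 1/a)): v_p = √[μ(2/r₁ − 1/a_t)] = 40.59648 km/s.
First burn Δv₁ = |v_p − v₁| = 9.9043 km/s.
At r₂, v₂ = √(μ/r₂) = 11.61288 km/s.
Transfer-orbit speed at r₂: v_a = √[μ(2/r₂ − 1/a_t)] = 5.811844 km/s.
Second burn Δv₂ = |v₂ − v_a| = 5.8010 km/s.
Total Δv = Δv₁ + Δv₂ = 15.71 km/s.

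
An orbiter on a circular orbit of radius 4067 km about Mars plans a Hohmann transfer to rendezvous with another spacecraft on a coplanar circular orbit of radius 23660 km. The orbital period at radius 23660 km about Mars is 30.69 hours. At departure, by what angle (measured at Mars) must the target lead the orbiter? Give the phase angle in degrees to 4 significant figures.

φ = 99.27°

From Kepler's third law T² = 4π²r³/μ at r = 23660 km, T = 30.69 hours = 30.69 × 3600 s = 1.10484×10^5 s: μ = 4π²r³/T² = 42835.6 km³/s².
Transfer-ellipse semi-major axis a_t = (r₁ + r₂)/2 = (4067 + 23660)/2 = 13863.5 km.
Transfer time t = π√(a_t³/μ) = 24780 s.
The target's mean motion on its circular orbit is ω₂ = √(μ/r₂³) = 5.687×10^-5 rad/s.
Angle swept by the target during transfer: ω₂·t = 1.409 rad = 80.73°.
The orbiter traverses 180° on the transfer ellipse, so the target must lead by 180° − 80.73° = 99.27°.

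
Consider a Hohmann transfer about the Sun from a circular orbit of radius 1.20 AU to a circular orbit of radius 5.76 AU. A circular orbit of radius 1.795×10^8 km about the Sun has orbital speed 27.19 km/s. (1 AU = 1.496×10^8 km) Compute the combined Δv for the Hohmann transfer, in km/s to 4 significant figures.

Δv = 12.91 km/s

From the circular-orbit relation v² = μ/r at r = 1.795×10^8 km: μ = v²r = (27.19)² × 1.795×10^8 = 1.32704×10^11 km³/s².
In km: r₁ = 1.20 × 1.496×10^8 = 1.7952×10^8 km; r₂ = 5.76 × 1.496×10^8 = 8.61696×10^8 km.
The Hohmann ellipse has a_t = (r₁ + r₂)/2 = 5.20608×10^8 km.
Circular speed at r₁: v₁ = √(μ/r₁) = √(1.32704×10^11/1.7952×10^8) = 27.19 km/s.
Transfer-orbit speed at r₁ (vis-viva): v_p = √[μ(2/r₁ − 1/a_t)] = 34.98 km/s.
First burn Δv₁ = |v_p − v₁| = 7.790 km/s.
At r₂, v₂ = √(μ/r₂) = 12.41 km/s.
Transfer-orbit speed at r₂: v_a = √[μ(2/r₂ − 1/a_t)] = 7.287 km/s.
Second burn Δv₂ = |v₂ − v_a| = 5.123 km/s.
Δv = Δv₁ + Δv₂ = 7.790 + 5.123 = 12.91 km/s.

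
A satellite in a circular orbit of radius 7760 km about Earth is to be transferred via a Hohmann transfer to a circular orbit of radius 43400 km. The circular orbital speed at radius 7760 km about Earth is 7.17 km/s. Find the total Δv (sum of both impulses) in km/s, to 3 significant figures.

From the circular-orbit relation v² = μ/r at r = 7760 km: μ = v²r = (7.17)² × 7760 = 3.98933×10^5 km³/s².
Transfer-ellipse semi-major axis a_t = (r₁ + r₂)/2 = (7760 + 43400)/2 = 25580 km.
Circular speed at r₁: v₁ = √(μ/r₁) = √(3.98933×10^5/7760) = 7.170 km/s.
Transfer-orbit speed at r₁ (v² = μ(2/r − 1/a)): v_p = √[μ(2/r₁ − 1/a_t)] = 9.339 km/s.
First burn Δv₁ = |v_p − v₁| = 2.169 km/s.
Circular speed at r₂: v₂ = √(μ/r₂) = 3.032 km/s.
Transfer-orbit speed at r₂: v_a = √[μ(2/r₂ − 1/a_t)] = 1.670 km/s.
Second burn Δv₂ = |v₂ − v_a| = 1.362 km/s.
Total Δv = Δv₁ + Δv₂ = 3.531 km/s.

Δv = 3.53 km/s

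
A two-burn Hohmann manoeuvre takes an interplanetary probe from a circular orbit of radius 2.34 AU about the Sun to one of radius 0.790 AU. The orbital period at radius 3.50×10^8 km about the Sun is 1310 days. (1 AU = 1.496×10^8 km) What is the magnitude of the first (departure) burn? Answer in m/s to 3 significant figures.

Δv₁ = 5620 m/s

From Kepler's third law T² = 4π²r³/μ at r = 3.50×10^8 km, T = 1310 days = 1310 × 86400 s = 1.13184×10^8 s: μ = 4π²r³/T² = 1.32128×10^11 km³/s².
In km: r₁ = 2.34 × 1.496×10^8 = 3.50064×10^8 km; r₂ = 0.790 × 1.496×10^8 = 1.18184×10^8 km.
The Hohmann ellipse has a_t = (r₁ + r₂)/2 = 2.34124×10^8 km.
Circular speed at r = 3.50064×10^8 km: v_c = √(μ/r) = 19.428 km/s.
Transfer-orbit speed at the same r (vis-viva, a = a_t): v_t = √[μ(2/r − 1/a_t)] = 13.803 km/s.
Δv₁ = |v_t − v_c| = |13.803 − 19.428| = 5.625 km/s.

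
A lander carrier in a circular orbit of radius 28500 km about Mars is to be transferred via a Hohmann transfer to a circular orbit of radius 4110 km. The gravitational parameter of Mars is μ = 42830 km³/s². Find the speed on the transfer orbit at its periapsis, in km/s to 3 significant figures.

v = 4.27 km/s

The Hohmann ellipse has a_t = (r₁ + r₂)/2 = 16305 km.
The periapsis of the transfer ellipse is at r = 4110 km.
Vis-viva: v = √[μ(2/r − 1/a_t)] = √[42830 × (2/4110 − 1/16305)] = 4.268 km/s.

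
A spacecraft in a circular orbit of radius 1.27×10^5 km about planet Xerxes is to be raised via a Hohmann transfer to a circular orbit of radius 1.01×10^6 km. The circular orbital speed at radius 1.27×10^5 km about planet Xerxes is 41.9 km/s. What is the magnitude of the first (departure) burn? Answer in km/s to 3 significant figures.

From the circular-orbit relation v² = μ/r at r = 1.27×10^5 km: μ = v²r = (41.9)² × 1.27×10^5 = 2.22962×10^8 km³/s².
Semi-major axis of the transfer orbit: a_t = (1.270×10^5 + 1.010×10^6)/2 = 5.685×10^5 km.
On the circular orbit at r = 1.270×10^5 km, v_c = √(μ/r) = 41.90 km/s.
Vis-viva on the transfer ellipse at r = 1.270×10^5 km gives v_t = √[μ(2/r − 1/a_t)] = 55.85 km/s.
Δv₁ = |v_t − v_c| = |55.85 − 41.90| = 13.95 km/s.

Δv₁ = 13.9 km/s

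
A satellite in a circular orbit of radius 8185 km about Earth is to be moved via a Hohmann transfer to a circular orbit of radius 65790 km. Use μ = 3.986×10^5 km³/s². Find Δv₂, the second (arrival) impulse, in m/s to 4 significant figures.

Semi-major axis of the transfer orbit: a_t = (8185 + 65790)/2 = 36987.5 km.
On the circular orbit at r = 65790 km, v_c = √(μ/r) = 2.46144 km/s.
Transfer-orbit speed at the same r (vis-viva, a = a_t): v_t = √[μ(2/r − 1/a_t)] = 1.15790 km/s.
Δv₂ = |v_t − v_c| = |1.15790 − 2.46144| = 1.304 km/s.

Δv₂ = 1304 m/s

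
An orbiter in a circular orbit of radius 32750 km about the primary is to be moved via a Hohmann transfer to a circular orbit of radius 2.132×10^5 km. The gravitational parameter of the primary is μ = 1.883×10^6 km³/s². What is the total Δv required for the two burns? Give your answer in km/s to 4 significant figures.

Δv = 3.840 km/s

The Hohmann ellipse has a_t = (r₁ + r₂)/2 = 1.22975×10^5 km.
At r₁ the circular-orbit speed is v₁ = √(μ/r₁) = 7.5826 km/s.
On the transfer ellipse at r₁, v² = μ(2/r − 1/a) gives v_p = √[μ(2/r₁ − 1/a_t)] = 9.9840 km/s.
First burn Δv₁ = |v_p − v₁| = 2.4014 km/s.
Circular speed at r₂: v₂ = √(μ/r₂) = 2.9719 km/s.
Transfer-orbit speed at r₂: v_a = √[μ(2/r₂ − 1/a_t)] = 1.5337 km/s.
Second burn Δv₂ = |v₂ − v_a| = 1.4382 km/s.
Δv = Δv₁ + Δv₂ = 2.4014 + 1.4382 = 3.840 km/s.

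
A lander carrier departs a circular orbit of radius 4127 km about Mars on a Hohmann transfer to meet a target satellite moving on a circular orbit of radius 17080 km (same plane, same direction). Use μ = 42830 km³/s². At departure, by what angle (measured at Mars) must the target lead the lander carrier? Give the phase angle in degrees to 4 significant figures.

Semi-major axis of the transfer orbit: a_t = (4127 + 17080)/2 = 10603.5 km.
The half-period of the transfer ellipse is t = π√(a_t³/μ) = 16575 s.
The target's mean motion on its circular orbit is ω₂ = √(μ/r₂³) = 9.2713×10^-5 rad/s.
Angle swept by the target during transfer: ω₂·t = 1.5367 rad = 88.05°.
The lander carrier traverses 180° on the transfer ellipse, so the target must lead by 180° − 88.05° = 91.95°.

φ = 91.95°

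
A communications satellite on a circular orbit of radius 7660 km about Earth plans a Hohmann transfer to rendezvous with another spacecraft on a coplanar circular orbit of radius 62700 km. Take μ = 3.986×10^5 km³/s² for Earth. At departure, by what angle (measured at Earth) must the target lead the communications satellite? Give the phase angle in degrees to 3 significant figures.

φ = 104°

The Hohmann ellipse has a_t = (r₁ + r₂)/2 = 35180 km.
Transfer time t = π√(a_t³/μ) = 32834 s.
Target angular speed ω₂ = √(μ/r₂³) = 4.0213×10^-5 rad/s.
Angle swept by the target during transfer: ω₂·t = 1.3204 rad = 75.65°.
Arrival is 180° from departure on the ellipse, so φ = 180° − 75.65° = 104°.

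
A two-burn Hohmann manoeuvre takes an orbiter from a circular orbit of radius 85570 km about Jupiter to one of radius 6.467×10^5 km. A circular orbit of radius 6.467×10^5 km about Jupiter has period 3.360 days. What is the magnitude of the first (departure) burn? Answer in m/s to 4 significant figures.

Δv₁ = 12660 m/s

From Kepler's third law T² = 4π²r³/μ at r = 6.467×10^5 km, T = 3.360 days = 3.360 × 86400 s = 2.90304×10^5 s: μ = 4π²r³/T² = 1.26696×10^8 km³/s².
Transfer-ellipse semi-major axis a_t = (r₁ + r₂)/2 = (85570 + 6.467×10^5)/2 = 3.66135×10^5 km.
On the circular orbit at r = 85570 km, v_c = √(μ/r) = 38.48 km/s.
Vis-viva on the transfer ellipse at r = 85570 km gives v_t = √[μ(2/r − 1/a_t)] = 51.14 km/s.
Δv₁ = |v_t − v_c| = |51.14 − 38.48| = 12.66 km/s.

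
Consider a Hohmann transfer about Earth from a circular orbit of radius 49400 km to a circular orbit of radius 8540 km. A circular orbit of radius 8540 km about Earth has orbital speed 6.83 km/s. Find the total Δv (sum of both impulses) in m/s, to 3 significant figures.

Δv = 3390 m/s

From the circular-orbit relation v² = μ/r at r = 8540 km: μ = v²r = (6.83)² × 8540 = 3.98382×10^5 km³/s².
Semi-major axis of the transfer orbit: a_t = (49400 + 8540)/2 = 28970 km.
Circular speed at r₁: v₁ = √(μ/r₁) = √(3.98382×10^5/49400) = 2.840 km/s.
Transfer-orbit speed at r₁ (vis-viva): v_a = √[μ(2/r₁ − 1/a_t)] = 1.542 km/s.
First burn Δv₁ = |v_a − v₁| = 1.298 km/s.
At r₂, v₂ = √(μ/r₂) = 6.830 km/s.
Transfer-orbit speed at r₂: v_p = √[μ(2/r₂ − 1/a_t)] = 8.919 km/s.
Second burn Δv₂ = |v₂ − v_p| = 2.089 km/s.
Δv = Δv₁ + Δv₂ = 1.298 + 2.089 = 3.387 km/s.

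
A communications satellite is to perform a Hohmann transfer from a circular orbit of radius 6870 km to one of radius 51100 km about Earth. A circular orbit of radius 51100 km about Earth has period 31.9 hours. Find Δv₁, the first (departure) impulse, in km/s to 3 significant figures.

Δv₁ = 2.50 km/s

From Kepler's third law T² = 4π²r³/μ at r = 51100 km, T = 31.9 hours = 31.9 × 3600 s = 1.1484×10^5 s: μ = 4π²r³/T² = 3.99426×10^5 km³/s².
The Hohmann ellipse has a_t = (r₁ + r₂)/2 = 28985 km.
On the circular orbit at r = 6870 km, v_c = √(μ/r) = 7.6250 km/s.
Transfer-orbit speed at the same r (vis-viva, a = a_t): v_t = √[μ(2/r − 1/a_t)] = 10.124 km/s.
Δv₁ = |v_t − v_c| = |10.124 − 7.6250| = 2.499 km/s.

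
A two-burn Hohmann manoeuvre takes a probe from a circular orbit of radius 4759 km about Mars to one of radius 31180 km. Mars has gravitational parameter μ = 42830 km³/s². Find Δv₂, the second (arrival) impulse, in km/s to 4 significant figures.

Δv₂ = 0.5689 km/s

Semi-major axis of the transfer orbit: a_t = (4759 + 31180)/2 = 17969.5 km.
On the circular orbit at r = 31180 km, v_c = √(μ/r) = 1.17202 km/s.
Vis-viva on the transfer ellipse at r = 31180 km gives v_t = √[μ(2/r − 1/a_t)] = 0.603151 km/s.
Δv₂ = |v_t − v_c| = |0.603151 − 1.17202| = 0.5689 km/s.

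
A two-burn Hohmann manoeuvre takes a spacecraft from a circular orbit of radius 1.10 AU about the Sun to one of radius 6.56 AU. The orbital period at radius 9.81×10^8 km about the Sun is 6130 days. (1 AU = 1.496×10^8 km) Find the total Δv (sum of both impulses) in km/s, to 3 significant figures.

Δv = 14.2 km/s

From Kepler's third law T² = 4π²r³/μ at r = 9.81×10^8 km, T = 6130 days = 6130 × 86400 s = 5.29632×10^8 s: μ = 4π²r³/T² = 1.32867×10^11 km³/s².
In km: r₁ = 1.10 × 1.496×10^8 = 1.6456×10^8 km; r₂ = 6.56 × 1.496×10^8 = 9.81376×10^8 km.
Semi-major axis of the transfer orbit: a_t = (1.6456×10^8 + 9.81376×10^8)/2 = 5.72968×10^8 km.
Circular speed at r₁: v₁ = √(μ/r₁) = √(1.32867×10^11/1.6456×10^8) = 28.415 km/s.
On the transfer ellipse at r₁, v² = μ(2/r − 1/a) gives v_p = √[μ(2/r₁ − 1/a_t)] = 37.188 km/s.
First burn Δv₁ = |v_p − v₁| = 8.773 km/s.
Circular speed at r₂: v₂ = √(μ/r₂) = 11.636 km/s.
Transfer-orbit speed at r₂: v_a = √[μ(2/r₂ − 1/a_t)] = 6.2357 km/s.
Second burn Δv₂ = |v₂ − v_a| = 5.400 km/s.
Total Δv = Δv₁ + Δv₂ = 14.17 km/s.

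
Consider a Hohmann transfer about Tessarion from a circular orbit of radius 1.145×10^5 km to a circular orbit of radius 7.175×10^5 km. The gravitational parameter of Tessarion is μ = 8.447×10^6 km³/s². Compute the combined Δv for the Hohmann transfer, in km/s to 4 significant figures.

Δv = 4.322 km/s

Semi-major axis of the transfer orbit: a_t = (1.145×10^5 + 7.175×10^5)/2 = 4.160×10^5 km.
Circular speed at r₁: v₁ = √(μ/r₁) = √(8.447×10^6/1.145×10^5) = 8.589 km/s.
On the transfer ellipse at r₁, vis-viva gives v_p = √[μ(2/r₁ − 1/a_t)] = 11.28 km/s.
First burn Δv₁ = |v_p − v₁| = 2.691 km/s.
At r₂, v₂ = √(μ/r₂) = 3.431 km/s.
Transfer-orbit speed at r₂: v_a = √[μ(2/r₂ − 1/a_t)] = 1.800 km/s.
Second burn Δv₂ = |v₂ − v_a| = 1.631 km/s.
Δv = Δv₁ + Δv₂ = 2.691 + 1.631 = 4.322 km/s.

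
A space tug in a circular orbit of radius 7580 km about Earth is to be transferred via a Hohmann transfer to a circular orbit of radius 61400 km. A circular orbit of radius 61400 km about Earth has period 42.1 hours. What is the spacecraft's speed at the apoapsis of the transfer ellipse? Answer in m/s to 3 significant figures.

From Kepler's third law T² = 4π²r³/μ at r = 61400 km, T = 42.1 hours = 42.1 × 3600 s = 1.5156×10^5 s: μ = 4π²r³/T² = 3.97828×10^5 km³/s².
Transfer-ellipse semi-major axis a_t = (r₁ + r₂)/2 = (7580 + 61400)/2 = 34490 km.
At apoapsis, r = 61400 km.
Vis-viva: v = √[μ(2/r − 1/a_t)] = √[3.97828×10^5 × (2/61400 − 1/34490)] = 1.193 km/s.

v = 1190 m/s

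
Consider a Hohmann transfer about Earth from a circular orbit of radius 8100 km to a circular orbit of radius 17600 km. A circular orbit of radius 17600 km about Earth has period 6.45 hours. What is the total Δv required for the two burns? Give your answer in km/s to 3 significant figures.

Δv = 2.18 km/s

From Kepler's third law T² = 4π²r³/μ at r = 17600 km, T = 6.45 hours = 6.45 × 3600 s = 23220 s: μ = 4π²r³/T² = 3.99184×10^5 km³/s².
Transfer-ellipse semi-major axis a_t = (r₁ + r₂)/2 = (8100 + 17600)/2 = 12850 km.
At r₁ the circular-orbit speed is v₁ = √(μ/r₁) = 7.020 km/s.
On the transfer ellipse at r₁, vis-viva gives v_p = √[μ(2/r₁ − 1/a_t)] = 8.216 km/s.
First burn Δv₁ = |v_p − v₁| = 1.196 km/s.
At r₂, v₂ = √(μ/r₂) = 4.7624 km/s.
Transfer-orbit speed at r₂: v_a = √[μ(2/r₂ − 1/a_t)] = 3.7811 km/s.
Second burn Δv₂ = |v₂ − v_a| = 0.9813 km/s.
Total Δv = Δv₁ + Δv₂ = 2.177 km/s.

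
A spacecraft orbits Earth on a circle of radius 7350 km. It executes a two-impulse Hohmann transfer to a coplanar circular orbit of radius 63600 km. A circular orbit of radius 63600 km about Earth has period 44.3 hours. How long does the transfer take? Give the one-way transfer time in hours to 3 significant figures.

t = 9.23 hours

From Kepler's third law T² = 4π²r³/μ at r = 63600 km, T = 44.3 hours = 44.3 × 3600 s = 1.5948×10^5 s: μ = 4π²r³/T² = 3.99318×10^5 km³/s².
The Hohmann ellipse has a_t = (r₁ + r₂)/2 = 35475 km.
Half the transfer-orbit period gives t = π√(a_t³/μ) = 33220 s.
Converting: 33220 s ÷ 3600 s/hour = 9.23 hours.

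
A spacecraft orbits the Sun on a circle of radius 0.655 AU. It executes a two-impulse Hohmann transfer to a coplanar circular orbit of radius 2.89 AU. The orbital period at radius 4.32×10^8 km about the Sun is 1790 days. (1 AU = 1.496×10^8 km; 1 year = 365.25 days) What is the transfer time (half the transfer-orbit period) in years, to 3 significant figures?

From Kepler's third law T² = 4π²r³/μ at r = 4.32×10^8 km, T = 1790 days = 1790 × 86400 s = 1.54656×10^8 s: μ = 4π²r³/T² = 1.33069×10^11 km³/s².
In km: r₁ = 0.655 × 1.496×10^8 = 9.7988×10^7 km; r₂ = 2.89 × 1.496×10^8 = 4.32344×10^8 km.
Transfer-ellipse semi-major axis a_t = (r₁ + r₂)/2 = (9.7988×10^7 + 4.32344×10^8)/2 = 2.65166×10^8 km.
Half the transfer-orbit period gives t = π√(a_t³/μ) = 3.719×10^7 s.
Converting: 3.719×10^7 s ÷ 3.15576×10^7 s/year (365.25 × 86400) = 1.18 years.

t = 1.18 years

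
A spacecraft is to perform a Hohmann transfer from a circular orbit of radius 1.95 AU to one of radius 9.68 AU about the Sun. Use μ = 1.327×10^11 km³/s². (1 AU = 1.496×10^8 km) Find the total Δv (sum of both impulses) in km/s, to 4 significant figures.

In km: r₁ = 1.95 × 1.496×10^8 = 2.9172×10^8 km; r₂ = 9.68 × 1.496×10^8 = 1.448128×10^9 km.
The Hohmann ellipse has a_t = (r₁ + r₂)/2 = 8.69924×10^8 km.
At r₁ the circular-orbit speed is v₁ = √(μ/r₁) = 21.33 km/s.
On the transfer ellipse at r₁, vis-viva equation gives v_p = √[μ(2/r₁ − 1/a_t)] = 27.52 km/s.
First burn Δv₁ = |v_p − v₁| = 6.190 km/s.
Circular speed at r₂: v₂ = √(μ/r₂) = 9.5726 km/s.
Transfer-orbit speed at r₂: v_a = √[μ(2/r₂ − 1/a_t)] = 5.5434 km/s.
Second burn Δv₂ = |v₂ − v_a| = 4.029 km/s.
Δv = Δv₁ + Δv₂ = 6.190 + 4.029 = 10.22 km/s.

Δv = 10.22 km/s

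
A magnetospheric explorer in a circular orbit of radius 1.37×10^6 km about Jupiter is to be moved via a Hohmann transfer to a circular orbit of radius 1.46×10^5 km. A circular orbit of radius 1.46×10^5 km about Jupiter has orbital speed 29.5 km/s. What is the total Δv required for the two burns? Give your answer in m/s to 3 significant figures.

From the circular-orbit relation v² = μ/r at r = 1.46×10^5 km: μ = v²r = (29.5)² × 1.46×10^5 = 1.27056×10^8 km³/s².
Semi-major axis of the transfer orbit: a_t = (1.370×10^6 + 1.460×10^5)/2 = 7.580×10^5 km.
At r₁ the circular-orbit speed is v₁ = √(μ/r₁) = 9.630 km/s.
On the transfer ellipse at r₁, vis-viva gives v_a = √[μ(2/r₁ − 1/a_t)] = 4.226 km/s.
First burn Δv₁ = |v_a − v₁| = 5.404 km/s.
At r₂, v₂ = √(μ/r₂) = 29.50 km/s.
Transfer-orbit speed at r₂: v_p = √[μ(2/r₂ − 1/a_t)] = 39.66 km/s.
Second burn Δv₂ = |v₂ − v_p| = 10.16 km/s.
Total Δv = Δv₁ + Δv₂ = 15.56 km/s.

Δv = 15600 m/s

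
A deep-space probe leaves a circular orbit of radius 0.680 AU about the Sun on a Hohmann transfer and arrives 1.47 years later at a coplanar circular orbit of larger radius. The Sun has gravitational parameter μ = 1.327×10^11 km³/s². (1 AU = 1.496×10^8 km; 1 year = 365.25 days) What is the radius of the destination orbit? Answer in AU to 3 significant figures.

In km: r₁ = 0.680 × 1.496×10^8 = 1.01728×10^8 km.
Transfer time t = 1.47 years × 365.25 × 86400 s = 4.6389672×10^7 s, and t = π√(a_t³/μ).
So a_t = (μ t²/π²)^(1/3) = (1.327×10^11 × (4.6389672×10^7)² / π²)^(1/3) = 3.0700×10^8 km.
Since a_t = (r₁ + r₂)/2, r₂ = 2a_t − r₁ = 2×3.0700×10^8 − 1.01728×10^8 = 5.12272×10^8 km.
In AU: r₂ = 5.12272×10^8 / 1.496×10^8 = 3.42 AU.

r₂ = 3.42 AU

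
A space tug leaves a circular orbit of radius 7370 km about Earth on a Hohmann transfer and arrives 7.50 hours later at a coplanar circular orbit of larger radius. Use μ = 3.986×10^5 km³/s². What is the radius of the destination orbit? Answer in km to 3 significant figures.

Transfer time t = 7.50 hours = 27000 s, and t = π√(a_t³/μ).
So a_t = (μ t²/π²)^(1/3) = (3.986×10^5 × (27000)² / π²)^(1/3) = 30878 km.
Since a_t = (r₁ + r₂)/2, r₂ = 2a_t − r₁ = 2×30878 − 7370 = 54386 km.

r₂ = 54400 km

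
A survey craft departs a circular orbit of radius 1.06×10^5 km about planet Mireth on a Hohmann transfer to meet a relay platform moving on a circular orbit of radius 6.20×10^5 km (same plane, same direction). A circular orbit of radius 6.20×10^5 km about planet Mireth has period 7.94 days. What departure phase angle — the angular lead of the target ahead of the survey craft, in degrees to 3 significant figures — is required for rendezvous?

φ = 99.4°

From Kepler's third law T² = 4π²r³/μ at r = 6.20×10^5 km, T = 7.94 days = 7.94 × 86400 s = 6.86016×10^5 s: μ = 4π²r³/T² = 1.99925×10^7 km³/s².
Transfer-ellipse semi-major axis a_t = (r₁ + r₂)/2 = (1.060×10^5 + 6.200×10^5)/2 = 3.630×10^5 km.
The half-period of the transfer ellipse is t = π√(a_t³/μ) = 1.5367×10^5 s.
The target's mean motion on its circular orbit is ω₂ = √(μ/r₂³) = 9.1589×10^-6 rad/s.
Angle swept by the target during transfer: ω₂·t = 1.4074 rad = 80.64°.
The survey craft traverses 180° on the transfer ellipse, so the target must lead by 180° − 80.64° = 99.4°.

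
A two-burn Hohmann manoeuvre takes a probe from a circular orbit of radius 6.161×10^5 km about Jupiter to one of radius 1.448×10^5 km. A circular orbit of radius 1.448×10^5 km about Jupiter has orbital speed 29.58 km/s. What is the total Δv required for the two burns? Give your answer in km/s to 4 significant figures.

Δv = 13.56 km/s

From the circular-orbit relation v² = μ/r at r = 1.448×10^5 km: μ = v²r = (29.58)² × 1.448×10^5 = 1.26697×10^8 km³/s².
Transfer-ellipse semi-major axis a_t = (r₁ + r₂)/2 = (6.161×10^5 + 1.448×10^5)/2 = 3.8045×10^5 km.
At r₁ the circular-orbit speed is v₁ = √(μ/r₁) = 14.34025 km/s.
On the transfer ellipse at r₁, v² = μ(2/r − 1/a) gives v_a = √[μ(2/r₁ − 1/a_t)] = 8.846925 km/s.
First burn Δv₁ = |v_a − v₁| = 5.4933 km/s.
Circular speed at r₂: v₂ = √(μ/r₂) = 29.5800 km/s.
Transfer-orbit speed at r₂: v_p = √[μ(2/r₂ − 1/a_t)] = 37.6422 km/s.
Second burn Δv₂ = |v₂ − v_p| = 8.0622 km/s.
Δv = Δv₁ + Δv₂ = 5.4933 + 8.0622 = 13.56 km/s.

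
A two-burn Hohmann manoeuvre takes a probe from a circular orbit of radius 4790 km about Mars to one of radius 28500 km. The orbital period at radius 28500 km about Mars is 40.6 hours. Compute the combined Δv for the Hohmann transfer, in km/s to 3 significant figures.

Δv = 1.49 km/s

From Kepler's third law T² = 4π²r³/μ at r = 28500 km, T = 40.6 hours = 40.6 × 3600 s = 1.4616×10^5 s: μ = 4π²r³/T² = 42779.7 km³/s².
Transfer-ellipse semi-major axis a_t = (r₁ + r₂)/2 = (4790 + 28500)/2 = 16645 km.
Circular speed at r₁: v₁ = √(μ/r₁) = √(42779.7/4790) = 2.988 km/s.
Transfer-orbit speed at r₁ (vis-viva equation): v_p = √[μ(2/r₁ − 1/a_t)] = 3.910 km/s.
First burn Δv₁ = |v_p − v₁| = 0.9220 km/s.
Circular speed at r₂: v₂ = √(μ/r₂) = 1.22517 km/s.
Transfer-orbit speed at r₂: v_a = √[μ(2/r₂ − 1/a_t)] = 0.657237 km/s.
Second burn Δv₂ = |v₂ − v_a| = 0.5679 km/s.
Total Δv = Δv₁ + Δv₂ = 1.490 km/s.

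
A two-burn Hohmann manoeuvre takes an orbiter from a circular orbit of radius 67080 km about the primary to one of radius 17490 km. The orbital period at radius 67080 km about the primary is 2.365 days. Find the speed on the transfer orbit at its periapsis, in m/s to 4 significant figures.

From Kepler's third law T² = 4π²r³/μ at r = 67080 km, T = 2.365 days = 2.365 × 86400 s = 2.04336×10^5 s: μ = 4π²r³/T² = 2.85397×10^5 km³/s².
Semi-major axis of the transfer orbit: a_t = (67080 + 17490)/2 = 42285 km.
The periapsis of the transfer ellipse is at r = 17490 km.
Applying v² = μ(2/r − 1/a_t): v = 5.088 km/s.

v = 5088 m/s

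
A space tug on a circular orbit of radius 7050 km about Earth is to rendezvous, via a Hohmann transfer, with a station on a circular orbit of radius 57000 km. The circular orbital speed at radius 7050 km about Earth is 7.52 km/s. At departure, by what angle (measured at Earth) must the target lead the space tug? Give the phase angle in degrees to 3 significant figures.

From the circular-orbit relation v² = μ/r at r = 7050 km: μ = v²r = (7.52)² × 7050 = 3.98680×10^5 km³/s².
The Hohmann ellipse has a_t = (r₁ + r₂)/2 = 32025 km.
Transfer time t = π√(a_t³/μ) = 28510 s.
Target angular speed ω₂ = √(μ/r₂³) = 4.640×10^-5 rad/s.
Angle swept by the target during transfer: ω₂·t = 1.323 rad = 75.80°.
Arrival is 180° from departure on the ellipse, so φ = 180° − 75.80° = 104°.

φ = 104°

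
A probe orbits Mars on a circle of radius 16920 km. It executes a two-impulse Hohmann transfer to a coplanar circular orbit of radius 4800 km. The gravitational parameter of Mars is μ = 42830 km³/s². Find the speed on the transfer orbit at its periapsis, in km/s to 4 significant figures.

Semi-major axis of the transfer orbit: a_t = (16920 + 4800)/2 = 10860 km.
The periapsis of the transfer ellipse is at r = 4800 km.
Applying v² = μ(2/r − 1/a_t): v = 3.729 km/s.

v = 3.729 km/s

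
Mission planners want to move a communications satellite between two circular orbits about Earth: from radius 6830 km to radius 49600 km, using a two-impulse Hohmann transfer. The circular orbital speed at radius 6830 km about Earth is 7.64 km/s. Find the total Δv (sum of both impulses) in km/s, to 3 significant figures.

Δv = 3.93 km/s

From the circular-orbit relation v² = μ/r at r = 6830 km: μ = v²r = (7.64)² × 6830 = 3.98664×10^5 km³/s².
Transfer-ellipse semi-major axis a_t = (r₁ + r₂)/2 = (6830 + 49600)/2 = 28215 km.
At r₁ the circular-orbit speed is v₁ = √(μ/r₁) = 7.640 km/s.
Transfer-orbit speed at r₁ (vis-viva equation): v_p = √[μ(2/r₁ − 1/a_t)] = 10.13 km/s.
First burn Δv₁ = |v_p − v₁| = 2.490 km/s.
At r₂, v₂ = √(μ/r₂) = 2.835 km/s.
Transfer-orbit speed at r₂: v_a = √[μ(2/r₂ − 1/a_t)] = 1.395 km/s.
Second burn Δv₂ = |v₂ − v_a| = 1.440 km/s.
Δv = Δv₁ + Δv₂ = 2.490 + 1.440 = 3.930 km/s.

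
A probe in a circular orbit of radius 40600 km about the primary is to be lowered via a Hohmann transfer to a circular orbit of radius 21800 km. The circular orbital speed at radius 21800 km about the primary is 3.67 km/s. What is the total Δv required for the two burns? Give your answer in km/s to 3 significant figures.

From the circular-orbit relation v² = μ/r at r = 21800 km: μ = v²r = (3.67)² × 21800 = 2.93622×10^5 km³/s².
The Hohmann ellipse has a_t = (r₁ + r₂)/2 = 31200 km.
At r₁ the circular-orbit speed is v₁ = √(μ/r₁) = 2.68925 km/s.
Transfer-orbit speed at r₁ (vis-viva equation): v_a = √[μ(2/r₁ − 1/a_t)] = 2.24793 km/s.
First burn Δv₁ = |v_a − v₁| = 0.4413 km/s.
At r₂, v₂ = √(μ/r₂) = 3.6700 km/s.
Transfer-orbit speed at r₂: v_p = √[μ(2/r₂ − 1/a_t)] = 4.1865 km/s.
Second burn Δv₂ = |v₂ − v_p| = 0.5165 km/s.
Total Δv = Δv₁ + Δv₂ = 0.9578 km/s.

Δv = 0.958 km/s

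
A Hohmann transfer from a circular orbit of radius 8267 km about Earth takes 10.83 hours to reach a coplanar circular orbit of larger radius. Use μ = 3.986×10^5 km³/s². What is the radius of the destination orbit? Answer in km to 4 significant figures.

Transfer time t = 10.83 hours = 38988 s, and t = π√(a_t³/μ).
So a_t = (μ t²/π²)^(1/3) = (3.986×10^5 × (38988)² / π²)^(1/3) = 39449 km.
Since a_t = (r₁ + r₂)/2, r₂ = 2a_t − r₁ = 2×39449 − 8267 = 70631 km.

r₂ = 70630 km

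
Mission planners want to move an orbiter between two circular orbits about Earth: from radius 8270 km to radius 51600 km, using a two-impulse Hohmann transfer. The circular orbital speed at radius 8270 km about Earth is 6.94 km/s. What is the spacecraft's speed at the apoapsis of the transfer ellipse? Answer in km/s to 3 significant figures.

From the circular-orbit relation v² = μ/r at r = 8270 km: μ = v²r = (6.94)² × 8270 = 3.98313×10^5 km³/s².
The Hohmann ellipse has a_t = (r₁ + r₂)/2 = 29935 km.
The apoapsis of the transfer ellipse is at r = 51600 km.
Applying v² = μ(2/r − 1/a_t): v = 1.460 km/s.

v = 1.46 km/s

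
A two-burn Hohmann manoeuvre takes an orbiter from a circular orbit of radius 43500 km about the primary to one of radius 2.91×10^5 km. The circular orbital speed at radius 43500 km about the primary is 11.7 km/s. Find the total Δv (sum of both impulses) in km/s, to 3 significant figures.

Δv = 5.95 km/s

From the circular-orbit relation v² = μ/r at r = 43500 km: μ = v²r = (11.7)² × 43500 = 5.95471×10^6 km³/s².
The Hohmann ellipse has a_t = (r₁ + r₂)/2 = 1.6725×10^5 km.
At r₁ the circular-orbit speed is v₁ = √(μ/r₁) = 11.700 km/s.
On the transfer ellipse at r₁, vis-viva equation gives v_p = √[μ(2/r₁ − 1/a_t)] = 15.433 km/s.
First burn Δv₁ = |v_p − v₁| = 3.733 km/s.
Circular speed at r₂: v₂ = √(μ/r₂) = 4.524 km/s.
Transfer-orbit speed at r₂: v_a = √[μ(2/r₂ − 1/a_t)] = 2.307 km/s.
Second burn Δv₂ = |v₂ − v_a| = 2.217 km/s.
Total Δv = Δv₁ + Δv₂ = 5.950 km/s.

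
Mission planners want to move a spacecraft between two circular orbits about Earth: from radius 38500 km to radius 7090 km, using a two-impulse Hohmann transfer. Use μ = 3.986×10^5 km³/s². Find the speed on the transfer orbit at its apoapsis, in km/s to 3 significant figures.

The Hohmann ellipse has a_t = (r₁ + r₂)/2 = 22795 km.
The apoapsis of the transfer ellipse is at r = 38500 km.
From the vis-viva equation, v = √[μ(2/r − 1/a_t)] = 1.794 km/s.

v = 1.79 km/s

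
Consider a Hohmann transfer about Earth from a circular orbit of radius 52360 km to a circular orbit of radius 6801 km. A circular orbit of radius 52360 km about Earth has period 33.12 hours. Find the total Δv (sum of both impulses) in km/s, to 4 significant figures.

Δv = 3.966 km/s

From Kepler's third law T² = 4π²r³/μ at r = 52360 km, T = 33.12 hours = 33.12 × 3600 s = 1.19232×10^5 s: μ = 4π²r³/T² = 3.98633×10^5 km³/s².
Transfer-ellipse semi-major axis a_t = (r₁ + r₂)/2 = (52360 + 6801)/2 = 29580.5 km.
Circular speed at r₁: v₁ = √(μ/r₁) = √(3.98633×10^5/52360) = 2.759 km/s.
Transfer-orbit speed at r₁ (v² = μ(2/r − 1/a)): v_a = √[μ(2/r₁ − 1/a_t)] = 1.323 km/s.
First burn Δv₁ = |v_a − v₁| = 1.436 km/s.
At r₂, v₂ = √(μ/r₂) = 7.6560 km/s.
Transfer-orbit speed at r₂: v_p = √[μ(2/r₂ − 1/a_t)] = 10.186 km/s.
Second burn Δv₂ = |v₂ − v_p| = 2.530 km/s.
Δv = Δv₁ + Δv₂ = 1.436 + 2.530 = 3.966 km/s.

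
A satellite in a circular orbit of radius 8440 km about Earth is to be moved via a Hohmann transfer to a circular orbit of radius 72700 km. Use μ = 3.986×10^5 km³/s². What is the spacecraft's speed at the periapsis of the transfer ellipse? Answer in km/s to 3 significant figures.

v = 9.20 km/s

The Hohmann ellipse has a_t = (r₁ + r₂)/2 = 40570 km.
At periapsis, r = 8440 km.
Vis-viva: v = √[μ(2/r − 1/a_t)] = √[3.986×10^5 × (2/8440 − 1/40570)] = 9.199 km/s.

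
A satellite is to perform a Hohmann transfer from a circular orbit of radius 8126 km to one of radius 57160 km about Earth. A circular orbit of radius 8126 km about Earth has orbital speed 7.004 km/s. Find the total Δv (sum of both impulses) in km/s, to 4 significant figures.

From the circular-orbit relation v² = μ/r at r = 8126 km: μ = v²r = (7.004)² × 8126 = 3.98629×10^5 km³/s².
Transfer-ellipse semi-major axis a_t = (r₁ + r₂)/2 = (8126 + 57160)/2 = 32643 km.
Circular speed at r₁: v₁ = √(μ/r₁) = √(3.98629×10^5/8126) = 7.004 km/s.
Transfer-orbit speed at r₁ (v² = μ(2/r − 1/a)): v_p = √[μ(2/r₁ − 1/a_t)] = 9.268 km/s.
First burn Δv₁ = |v_p − v₁| = 2.264 km/s.
At r₂, v₂ = √(μ/r₂) = 2.641 km/s.
Transfer-orbit speed at r₂: v_a = √[μ(2/r₂ − 1/a_t)] = 1.318 km/s.
Second burn Δv₂ = |v₂ − v_a| = 1.323 km/s.
Total Δv = Δv₁ + Δv₂ = 3.587 km/s.

Δv = 3.587 km/s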